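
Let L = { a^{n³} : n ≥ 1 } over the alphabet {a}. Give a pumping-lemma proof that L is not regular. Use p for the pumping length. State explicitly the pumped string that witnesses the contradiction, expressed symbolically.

Assume L is regular; let p be its pumping constant.
Take w = a^{p³} ∈ L with |w| = p³ ≥ p.
The pumping lemma gives a decomposition w = xyz where |xy| ≤ p and y is nonempty.
Then y = a^k for some k with 1 ≤ k ≤ p.
Pump with i = 2: xy^2z = a^{p³+k}. Since 1 ≤ k ≤ p, p³ < p³+k ≤ p³+p < p³+3p²+3p+1 = (p+1)³, so p³+k is not a perfect cube. So xy^2z ∉ L.
Contradiction. Therefore L is not regular.

a^{p³+k}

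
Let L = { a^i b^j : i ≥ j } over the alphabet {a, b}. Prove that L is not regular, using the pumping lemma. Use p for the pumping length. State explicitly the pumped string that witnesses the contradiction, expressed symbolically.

Suppose for contradiction that L is regular, and let p be the pumping length.
Choose w = a^p b^p ∈ L, with |w| = 2p ≥ p.
Write w = xyz as guaranteed by the lemma, with |xy| ≤ p and |y| ≥ 1.
The first p characters of w are a's, so xy (and hence y) consists only of a's. Write y = a^k, 1 ≤ k ≤ p.
Consider xy^0z = xz = a^{p-k} b^p. Since k ≥ 1, the a-count p-k is less than p, so i ≥ j fails; thus xz ∉ L.
Contradiction. Therefore L is not regular.

a^{p-k} b^p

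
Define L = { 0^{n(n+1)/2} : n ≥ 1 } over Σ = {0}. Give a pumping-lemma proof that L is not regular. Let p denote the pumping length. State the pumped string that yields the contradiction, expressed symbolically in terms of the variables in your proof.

0^{p(p+1)/2+k}

Assume L is regular. Let p be the pumping length given by the pumping lemma.
Take w = 0^{p(p+1)/2} ∈ L with |w| = p(p+1)/2 ≥ p.
Write w = xyz as guaranteed by the lemma, with |xy| ≤ p and |y| > 0.
Then y = 0^k for some k with 1 ≤ k ≤ p.
Pump with i = 2: xy^2z = 0^{p(p+1)/2+k}. Since 1 ≤ k ≤ p, p(p+1)/2 < p(p+1)/2+k ≤ p(p+1)/2+p < (p+1)(p+2)/2, so p(p+1)/2+k is strictly between consecutive triangular numbers. So xy^2z ∉ L.
Contradiction. Therefore L is not regular.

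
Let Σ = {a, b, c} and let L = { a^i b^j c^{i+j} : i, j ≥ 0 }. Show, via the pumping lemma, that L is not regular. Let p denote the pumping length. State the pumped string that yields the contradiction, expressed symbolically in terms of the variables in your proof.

a^{p+k} b^p c^{2p}

Assume L is regular. Let p be the pumping length given by the pumping lemma.
Take w = a^p b^p c^{2p} ∈ L (with i=j=p, i+j=2p), |w| = 4p ≥ p.
Write w = xyz as guaranteed by the lemma, with |xy| ≤ p and y is nonempty.
Since the first p symbols of w are all a's and |xy| ≤ p, y lies entirely in the leading a-block: y = a^k for some k with 1 ≤ k ≤ p.
Consider xy^2z = a^{p+k} b^p c^{2p}. Now the a- and b-counts sum to 2p+k, but the c-count is 2p ≠ 2p+k. So xy^2z ∉ L.
Contradiction. Therefore L is not regular.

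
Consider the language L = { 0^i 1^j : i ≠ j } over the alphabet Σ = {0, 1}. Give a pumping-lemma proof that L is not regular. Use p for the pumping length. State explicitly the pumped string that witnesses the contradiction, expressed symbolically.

0^{p+p!} 1^{p+p!}

Assume L is regular; let p be its pumping constant.
Choose w = 0^p 1^{p+p!}. Since p ≠ p+p!, w ∈ L; and |w| ≥ p.
Write w = xyz as guaranteed by the lemma, with |xy| ≤ p and y is nonempty.
The first p characters of w are 0's, so xy (and hence y) consists only of 0's. Write y = 0^k, 1 ≤ k ≤ p.
Since 1 ≤ k ≤ p, k divides p!; set t = 1 + p!/k. Then xy^t z has p + (p!/k)·k = p + p! copies of 0. Now the 0-count equals the 1-count, so i ≠ j fails. So xy^t z = 0^{p+p!} 1^{p+p!} ∉ L.
Contradiction. Therefore L is not regular.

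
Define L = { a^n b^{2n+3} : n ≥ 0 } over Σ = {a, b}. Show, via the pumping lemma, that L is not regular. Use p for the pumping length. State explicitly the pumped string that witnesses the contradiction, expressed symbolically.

a^{p+k} b^{2p+3}

Toward a contradiction, assume L is regular with pumping length p.
Choose w = a^p b^{2p+3}, which is in L with |w| = 3p+3 ≥ p.
The pumping lemma gives a decomposition w = xyz where |xy| ≤ p and y is nonempty.
Since the first p symbols of w are all a's and |xy| ≤ p, y lies entirely in the leading a-block: y = a^k for some k with 1 ≤ k ≤ p.
Pump with i = 2: xy^2z = a^{p+k} b^{2p+3}. For this to lie in L we would need 2p+3 = 2(p+k)+3, which forces k = 0. But k ≥ 1, so xy^2z ∉ L.
This contradicts the pumping lemma, so L is not regular.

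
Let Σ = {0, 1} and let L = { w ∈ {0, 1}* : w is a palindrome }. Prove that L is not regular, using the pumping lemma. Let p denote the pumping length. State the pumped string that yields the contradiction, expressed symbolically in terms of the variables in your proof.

0^{p+k} 1 0^p

Assume L is regular; let p be its pumping constant.
Take w = 0^p 1 0^p, a palindrome of length 2p+1 ≥ p.
Write w = xyz as guaranteed by the lemma, with |xy| ≤ p and |y| > 0.
Because |xy| ≤ p and w begins with p copies of 0, we have y = 0^k with 1 ≤ k ≤ p.
Pump with i = 2: xy^2z = 0^{p+k} 1 0^p. Its reverse is 0^p 1 0^{p+k}, which differs from xy^2z since k ≥ 1. So xy^2z is not a palindrome and xy^2z ∉ L.
Contradiction. Therefore L is not regular.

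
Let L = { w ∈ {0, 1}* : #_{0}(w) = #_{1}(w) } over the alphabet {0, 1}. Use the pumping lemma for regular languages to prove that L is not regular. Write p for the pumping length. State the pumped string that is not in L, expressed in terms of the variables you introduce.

0^{p+k} 1^p

Assume L is regular; let p be its pumping constant.
Choose w = 0^p 1^p ∈ L with |w| = 2p ≥ p.
By the pumping lemma, w = xyz with |xy| ≤ p and |y| ≥ 1.
Since the first p symbols of w are all 0's and |xy| ≤ p, y lies entirely in the leading 0-block: y = 0^k for some k with 1 ≤ k ≤ p.
Pump with i = 2: xy^2z = 0^{p+k} 1^p has p+k occurrences of 0 but only p of 1. Since k ≥ 1 the counts differ, so xy^2z ∉ L.
This is a contradiction; hence L is not regular.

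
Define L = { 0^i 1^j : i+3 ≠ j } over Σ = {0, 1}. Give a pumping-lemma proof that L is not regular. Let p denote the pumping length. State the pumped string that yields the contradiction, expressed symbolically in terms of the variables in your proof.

0^{p+p!} 1^{p+p!+3}

Assume L is regular. Let p be the pumping length given by the pumping lemma.
Choose w = 0^p 1^{p+p!+3}. Since p ≠ (p+p!+3)-3 = p+p!, w ∈ L; and |w| ≥ p.
The pumping lemma gives a decomposition w = xyz where |xy| ≤ p and |y| > 0.
The first p characters of w are 0's, so xy (and hence y) consists only of 0's. Write y = 0^k, 1 ≤ k ≤ p.
Since 1 ≤ k ≤ p, k divides p!; set t = 1 + p!/k. Then xy^t z has p + (p!/k)·k = p + p! copies of 0. Now the 0-count is p+p! and (1-count)-3 = (p+p!+3)-3 = p+p!, so i+3 ≠ j fails. So xy^t z = 0^{p+p!} 1^{p+p!+3} ∉ L.
This is a contradiction; hence L is not regular.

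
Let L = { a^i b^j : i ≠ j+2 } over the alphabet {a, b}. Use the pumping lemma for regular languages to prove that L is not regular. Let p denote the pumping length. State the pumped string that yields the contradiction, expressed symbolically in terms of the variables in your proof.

a^{p+p!} b^{p+p!-2}

Assume L is regular; let p be its pumping constant.
Choose w = a^p b^{p+p!-2}. Since p ≠ (p+p!-2)+2 = p+p!, w ∈ L; and |w| ≥ p.
By the pumping lemma, w = xyz with |xy| ≤ p and |y| ≥ 1.
Because |xy| ≤ p and w begins with p copies of a, we have y = a^k with 1 ≤ k ≤ p.
Since 1 ≤ k ≤ p, k divides p!; set t = 1 + p!/k. Then xy^t z has p + (p!/k)·k = p + p! copies of a. Now the a-count is p+p! and (b-count)+2 = (p+p!-2)+2 = p+p!, so i ≠ j+2 fails. So xy^t z = a^{p+p!} b^{p+p!-2} ∉ L.
Contradiction. Therefore L is not regular.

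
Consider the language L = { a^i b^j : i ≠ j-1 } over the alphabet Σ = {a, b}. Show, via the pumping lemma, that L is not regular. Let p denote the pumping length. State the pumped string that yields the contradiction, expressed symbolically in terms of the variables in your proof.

Assume L is regular. Let p be the pumping length given by the pumping lemma.
Choose w = a^p b^{p+p!+1}. Since p ≠ (p+p!+1)-1 = p+p!, w ∈ L; and |w| ≥ p.
By the pumping lemma, w = xyz with |xy| ≤ p and |y| > 0.
Since the first p symbols of w are all a's and |xy| ≤ p, y lies entirely in the leading a-block: y = a^k for some k with 1 ≤ k ≤ p.
Since 1 ≤ k ≤ p, k divides p!; set t = 1 + p!/k. Then xy^t z has p + (p!/k)·k = p + p! copies of a. Now the a-count is p+p! and (b-count)-1 = (p+p!+1)-1 = p+p!, so i ≠ j-1 fails. So xy^t z = a^{p+p!} b^{p+p!+1} ∉ L.
This contradicts the pumping lemma, so L is not regular.

a^{p+p!} b^{p+p!+1}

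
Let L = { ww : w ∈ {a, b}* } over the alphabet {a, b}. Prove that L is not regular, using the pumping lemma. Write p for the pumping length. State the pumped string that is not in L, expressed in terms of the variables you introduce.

a^{p+k} b^p a^p b^p

Toward a contradiction, assume L is regular with pumping length p.
Take w = a^p b^p a^p b^p = uu where u = a^pb^p; then w ∈ L and |w| = 4p ≥ p.
By the pumping lemma, w = xyz with |xy| ≤ p and |y| ≥ 1.
The first p characters of w are a's, so xy (and hence y) consists only of a's. Write y = a^k, 1 ≤ k ≤ p.
Pump with i = 2: xy^2z = a^{p+k} b^p a^p b^p, of length 4p+k. Suppose this equals vv. The string starts with a and ends with b, so v does too; thus the boundary between the two copies of v is a b→a transition. There is exactly one such transition, at position 2p+k, so |v| = 2p+k and |vv| = 4p+2k ≠ 4p+k since k ≥ 1. So xy^2z ∉ L.
Contradiction. Therefore L is not regular.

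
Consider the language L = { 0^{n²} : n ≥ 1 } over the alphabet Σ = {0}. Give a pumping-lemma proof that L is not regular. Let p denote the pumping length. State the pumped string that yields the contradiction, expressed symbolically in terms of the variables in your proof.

0^{p²+k}

Suppose for contradiction that L is regular, and let p be the pumping length.
Take w = 0^{p²} ∈ L with |w| = p² ≥ p.
The pumping lemma gives a decomposition w = xyz where |xy| ≤ p and y is nonempty.
Then y = 0^k for some k with 1 ≤ k ≤ p.
Pump with i = 2: xy^2z = 0^{p²+k}. Since 1 ≤ k ≤ p, p² < p²+k ≤ p²+p < (p+1)², so p²+k lies strictly between consecutive squares and is not a perfect square. So xy^2z ∉ L.
This contradicts the pumping lemma, so L is not regular.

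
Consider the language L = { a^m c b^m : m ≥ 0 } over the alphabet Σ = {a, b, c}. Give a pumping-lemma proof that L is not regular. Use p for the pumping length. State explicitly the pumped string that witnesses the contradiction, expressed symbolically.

Assume L is regular; let p be its pumping constant.
Take w = a^p c b^p ∈ L with |w| = 2p+1 ≥ p.
By the pumping lemma, w = xyz with |xy| ≤ p and |y| ≥ 1.
Because |xy| ≤ p and w begins with p copies of a, we have y = a^k with 1 ≤ k ≤ p.
Pump with i = 2: xy^2z = a^{p+k} c b^p, which would require p+k = p. But k ≥ 1, so xy^2z ∉ L.
This is a contradiction; hence L is not regular.

a^{p+k} c b^p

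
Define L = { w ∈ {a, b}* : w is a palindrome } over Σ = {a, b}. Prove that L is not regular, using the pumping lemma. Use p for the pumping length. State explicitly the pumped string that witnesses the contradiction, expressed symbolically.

a^{p+k} b a^p

Toward a contradiction, assume L is regular with pumping length p.
Take w = a^p b a^p, a palindrome of length 2p+1 ≥ p.
Write w = xyz as guaranteed by the lemma, with |xy| ≤ p and |y| ≥ 1.
Because |xy| ≤ p and w begins with p copies of a, we have y = a^k with 1 ≤ k ≤ p.
Pump with i = 2: xy^2z = a^{p+k} b a^p. Its reverse is a^p b a^{p+k}, which differs from xy^2z since k ≥ 1. So xy^2z is not a palindrome and xy^2z ∉ L.
This contradicts the pumping lemma, so L is not regular.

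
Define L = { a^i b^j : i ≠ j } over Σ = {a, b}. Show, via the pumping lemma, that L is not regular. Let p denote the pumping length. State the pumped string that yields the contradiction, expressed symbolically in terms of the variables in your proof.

Assume L is regular. Let p be the pumping length given by the pumping lemma.
Choose w = a^p b^{p+p!}. Since p ≠ p+p!, w ∈ L; and |w| ≥ p.
Write w = xyz as guaranteed by the lemma, with |xy| ≤ p and |y| > 0.
Since the first p symbols of w are all a's and |xy| ≤ p, y lies entirely in the leading a-block: y = a^k for some k with 1 ≤ k ≤ p.
Since 1 ≤ k ≤ p, k divides p!; set t = 1 + p!/k. Then xy^t z has p + (p!/k)·k = p + p! copies of a. Now the a-count equals the b-count, so i ≠ j fails. So xy^t z = a^{p+p!} b^{p+p!} ∉ L.
Contradiction. Therefore L is not regular.

a^{p+p!} b^{p+p!}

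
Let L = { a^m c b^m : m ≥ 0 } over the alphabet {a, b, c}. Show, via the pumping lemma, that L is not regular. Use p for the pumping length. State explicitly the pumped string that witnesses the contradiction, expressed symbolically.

Toward a contradiction, assume L is regular with pumping length p.
Take w = a^p c b^p ∈ L with |w| = 2p+1 ≥ p.
By the pumping lemma, w = xyz with |xy| ≤ p and y is nonempty.
Since the first p symbols of w are all a's and |xy| ≤ p, y lies entirely in the leading a-block: y = a^k for some k with 1 ≤ k ≤ p.
Pump with i = 2: xy^2z = a^{p+k} c b^p, which would require p+k = p. But k ≥ 1, so xy^2z ∉ L.
This is a contradiction; hence L is not regular.

a^{p+k} c b^p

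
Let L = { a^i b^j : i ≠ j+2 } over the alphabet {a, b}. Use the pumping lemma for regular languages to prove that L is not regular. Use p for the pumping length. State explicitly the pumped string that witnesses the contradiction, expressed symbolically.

a^{p+p!} b^{p+p!-2}

Assume L is regular; let p be its pumping constant.
Choose w = a^p b^{p+p!-2}. Since p ≠ (p+p!-2)+2 = p+p!, w ∈ L; and |w| ≥ p.
Write w = xyz as guaranteed by the lemma, with |xy| ≤ p and |y| ≥ 1.
Because |xy| ≤ p and w begins with p copies of a, we have y = a^k with 1 ≤ k ≤ p.
Since 1 ≤ k ≤ p, k divides p!; set t = 1 + p!/k. Then xy^t z has p + (p!/k)·k = p + p! copies of a. Now the a-count is p+p! and (b-count)+2 = (p+p!-2)+2 = p+p!, so i ≠ j+2 fails. So xy^t z = a^{p+p!} b^{p+p!-2} ∉ L.
Contradiction. Therefore L is not regular.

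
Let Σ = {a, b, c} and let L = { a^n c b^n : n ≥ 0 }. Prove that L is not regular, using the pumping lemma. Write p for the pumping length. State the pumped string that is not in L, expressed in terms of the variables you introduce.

a^{p+k} c b^p

Suppose for contradiction that L is regular, and let p be the pumping length.
Take w = a^p c b^p ∈ L with |w| = 2p+1 ≥ p.
The pumping lemma gives a decomposition w = xyz where |xy| ≤ p and |y| > 0.
The first p characters of w are a's, so xy (and hence y) consists only of a's. Write y = a^k, 1 ≤ k ≤ p.
Pump with i = 2: xy^2z = a^{p+k} c b^p, which would require p+k = p. But k ≥ 1, so xy^2z ∉ L.
This contradicts the pumping lemma, so L is not regular.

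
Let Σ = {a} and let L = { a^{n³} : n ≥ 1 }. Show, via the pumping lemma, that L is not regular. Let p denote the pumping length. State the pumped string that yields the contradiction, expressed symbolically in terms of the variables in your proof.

a^{p³+k}

Assume L is regular; let p be its pumping constant.
Take w = a^{p³} ∈ L with |w| = p³ ≥ p.
Write w = xyz as guaranteed by the lemma, with |xy| ≤ p and y is nonempty.
Then y = a^k for some k with 1 ≤ k ≤ p.
Pump with i = 2: xy^2z = a^{p³+k}. Since 1 ≤ k ≤ p, p³ < p³+k ≤ p³+p < p³+3p²+3p+1 = (p+1)³, so p³+k is not a perfect cube. So xy^2z ∉ L.
This is a contradiction; hence L is not regular.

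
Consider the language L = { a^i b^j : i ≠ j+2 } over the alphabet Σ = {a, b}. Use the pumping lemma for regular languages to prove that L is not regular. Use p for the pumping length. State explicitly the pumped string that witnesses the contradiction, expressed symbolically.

Toward a contradiction, assume L is regular with pumping length p.
Choose w = a^p b^{p+p!-2}. Since p ≠ (p+p!-2)+2 = p+p!, w ∈ L; and |w| ≥ p.
By the pumping lemma, w = xyz with |xy| ≤ p and y is nonempty.
Because |xy| ≤ p and w begins with p copies of a, we have y = a^k with 1 ≤ k ≤ p.
Since 1 ≤ k ≤ p, k divides p!; set t = 1 + p!/k. Then xy^t z has p + (p!/k)·k = p + p! copies of a. Now the a-count is p+p! and (b-count)+2 = (p+p!-2)+2 = p+p!, so i ≠ j+2 fails. So xy^t z = a^{p+p!} b^{p+p!-2} ∉ L.
Contradiction. Therefore L is not regular.

a^{p+p!} b^{p+p!-2}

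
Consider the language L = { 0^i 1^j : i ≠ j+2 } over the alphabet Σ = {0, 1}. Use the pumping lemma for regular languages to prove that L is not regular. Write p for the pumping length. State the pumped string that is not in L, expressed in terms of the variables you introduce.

Suppose for contradiction that L is regular, and let p be the pumping length.
Choose w = 0^p 1^{p+p!-2}. Since p ≠ (p+p!-2)+2 = p+p!, w ∈ L; and |w| ≥ p.
By the pumping lemma, w = xyz with |xy| ≤ p and |y| > 0.
Because |xy| ≤ p and w begins with p copies of 0, we have y = 0^k with 1 ≤ k ≤ p.
Since 1 ≤ k ≤ p, k divides p!; set t = 1 + p!/k. Then xy^t z has p + (p!/k)·k = p + p! copies of 0. Now the 0-count is p+p! and (1-count)+2 = (p+p!-2)+2 = p+p!, so i ≠ j+2 fails. So xy^t z = 0^{p+p!} 1^{p+p!-2} ∉ L.
Contradiction. Therefore L is not regular.

0^{p+p!} 1^{p+p!-2}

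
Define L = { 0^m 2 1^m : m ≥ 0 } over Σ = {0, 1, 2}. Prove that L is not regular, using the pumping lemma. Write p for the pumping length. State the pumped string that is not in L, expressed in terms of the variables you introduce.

Toward a contradiction, assume L is regular with pumping length p.
Take w = 0^p 2 1^p ∈ L with |w| = 2p+1 ≥ p.
Write w = xyz as guaranteed by the lemma, with |xy| ≤ p and y is nonempty.
Since the first p symbols of w are all 0's and |xy| ≤ p, y lies entirely in the leading 0-block: y = 0^k for some k with 1 ≤ k ≤ p.
Pump with i = 2: xy^2z = 0^{p+k} 2 1^p, which would require p+k = p. But k ≥ 1, so xy^2z ∉ L.
This contradicts the pumping lemma, so L is not regular.

0^{p+k} 2 1^p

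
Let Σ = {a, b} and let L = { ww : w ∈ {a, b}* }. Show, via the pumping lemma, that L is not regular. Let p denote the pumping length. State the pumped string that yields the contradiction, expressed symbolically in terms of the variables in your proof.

a^{p+k} b^p a^p b^p

Suppose for contradiction that L is regular, and let p be the pumping length.
Take w = a^p b^p a^p b^p = uu where u = a^pb^p; then w ∈ L and |w| = 4p ≥ p.
The pumping lemma gives a decomposition w = xyz where |xy| ≤ p and |y| ≥ 1.
The first p characters of w are a's, so xy (and hence y) consists only of a's. Write y = a^k, 1 ≤ k ≤ p.
Pump with i = 2: xy^2z = a^{p+k} b^p a^p b^p, of length 4p+k. Suppose this equals vv. The string starts with a and ends with b, so v does too; thus the boundary between the two copies of v is a b→a transition. There is exactly one such transition, at position 2p+k, so |v| = 2p+k and |vv| = 4p+2k ≠ 4p+k since k ≥ 1. So xy^2z ∉ L.
Contradiction. Therefore L is not regular.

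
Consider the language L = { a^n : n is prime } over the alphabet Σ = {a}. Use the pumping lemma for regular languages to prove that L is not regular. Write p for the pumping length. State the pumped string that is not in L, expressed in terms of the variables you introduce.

a^{q(1+k)}

Assume L is regular. Let p be the pumping length given by the pumping lemma.
Let q be a prime with q ≥ p+2 (infinitely many primes exist), and take w = a^q ∈ L with |w| = q ≥ p.
Write w = xyz as guaranteed by the lemma, with |xy| ≤ p and |y| > 0.
Then y = a^k for some k with 1 ≤ k ≤ p.
Since 1 ≤ k ≤ p, |xz| = q-k. Pump with i = q+1: |xy^{q+1}z| = (q-k)+(q+1)k = q+qk = q(1+k), which is composite (both factors ≥ 2). So xy^{q+1}z = a^{q(1+k)} ∉ L.
Contradiction. Therefore L is not regular.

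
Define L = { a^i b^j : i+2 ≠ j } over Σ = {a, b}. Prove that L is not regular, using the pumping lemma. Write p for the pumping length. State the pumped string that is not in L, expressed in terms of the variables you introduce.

a^{p+p!} b^{p+p!+2}

Suppose for contradiction that L is regular, and let p be the pumping length.
Choose w = a^p b^{p+p!+2}. Since p ≠ (p+p!+2)-2 = p+p!, w ∈ L; and |w| ≥ p.
The pumping lemma gives a decomposition w = xyz where |xy| ≤ p and |y| ≥ 1.
Since the first p symbols of w are all a's and |xy| ≤ p, y lies entirely in the leading a-block: y = a^k for some k with 1 ≤ k ≤ p.
Since 1 ≤ k ≤ p, k divides p!; set t = 1 + p!/k. Then xy^t z has p + (p!/k)·k = p + p! copies of a. Now the a-count is p+p! and (b-count)-2 = (p+p!+2)-2 = p+p!, so i+2 ≠ j fails. So xy^t z = a^{p+p!} b^{p+p!+2} ∉ L.
Contradiction. Therefore L is not regular.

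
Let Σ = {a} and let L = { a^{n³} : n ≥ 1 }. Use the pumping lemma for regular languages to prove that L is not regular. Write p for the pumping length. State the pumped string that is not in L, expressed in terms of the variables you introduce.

Assume L is regular; let p be its pumping constant.
Take w = a^{p³} ∈ L with |w| = p³ ≥ p.
The pumping lemma gives a decomposition w = xyz where |xy| ≤ p and y is nonempty.
Then y = a^k for some k with 1 ≤ k ≤ p.
Pump with i = 2: xy^2z = a^{p³+k}. Since 1 ≤ k ≤ p, p³ < p³+k ≤ p³+p < p³+3p²+3p+1 = (p+1)³, so p³+k is not a perfect cube. So xy^2z ∉ L.
Contradiction. Therefore L is not regular.

a^{p³+k}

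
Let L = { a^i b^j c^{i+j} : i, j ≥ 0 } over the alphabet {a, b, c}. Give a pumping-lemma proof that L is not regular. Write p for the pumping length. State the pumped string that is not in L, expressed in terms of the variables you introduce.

a^{p+k} b^p c^{2p}

Assume L is regular; let p be its pumping constant.
Take w = a^p b^p c^{2p} ∈ L (with i=j=p, i+j=2p), |w| = 4p ≥ p.
By the pumping lemma, w = xyz with |xy| ≤ p and y is nonempty.
Because |xy| ≤ p and w begins with p copies of a, we have y = a^k with 1 ≤ k ≤ p.
Consider xy^2z = a^{p+k} b^p c^{2p}. Now the a- and b-counts sum to 2p+k, but the c-count is 2p ≠ 2p+k. So xy^2z ∉ L.
This is a contradiction; hence L is not regular.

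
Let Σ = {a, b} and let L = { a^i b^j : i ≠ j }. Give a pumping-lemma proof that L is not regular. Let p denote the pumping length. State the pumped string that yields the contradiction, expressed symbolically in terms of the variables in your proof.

Suppose for contradiction that L is regular, and let p be the pumping length.
Choose w = a^p b^{p+p!}. Since p ≠ p+p!, w ∈ L; and |w| ≥ p.
Write w = xyz as guaranteed by the lemma, with |xy| ≤ p and |y| ≥ 1.
Since the first p symbols of w are all a's and |xy| ≤ p, y lies entirely in the leading a-block: y = a^k for some k with 1 ≤ k ≤ p.
Since 1 ≤ k ≤ p, k divides p!; set t = 1 + p!/k. Then xy^t z has p + (p!/k)·k = p + p! copies of a. Now the a-count equals the b-count, so i ≠ j fails. So xy^t z = a^{p+p!} b^{p+p!} ∉ L.
This contradicts the pumping lemma, so L is not regular.

a^{p+p!} b^{p+p!}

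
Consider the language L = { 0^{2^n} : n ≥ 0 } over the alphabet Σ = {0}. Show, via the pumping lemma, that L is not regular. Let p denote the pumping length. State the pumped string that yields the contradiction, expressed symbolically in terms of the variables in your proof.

0^{2^p+k}

Assume L is regular. Let p be the pumping length given by the pumping lemma.
Take w = 0^{2^p} ∈ L with |w| = 2^p ≥ p.
Write w = xyz as guaranteed by the lemma, with |xy| ≤ p and |y| ≥ 1.
Then y = 0^k for some k with 1 ≤ k ≤ p.
Pump with i = 2: xy^2z = 0^{2^p+k}. Since 1 ≤ k ≤ p < 2^p, we have 2^p < 2^p+k < 2^{p+1}, so 2^p+k is not a power of 2. So xy^2z ∉ L.
This is a contradiction; hence L is not regular.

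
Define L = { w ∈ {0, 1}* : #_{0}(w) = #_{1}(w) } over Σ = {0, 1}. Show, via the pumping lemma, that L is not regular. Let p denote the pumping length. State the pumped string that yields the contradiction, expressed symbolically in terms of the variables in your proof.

0^{p+k} 1^p

Assume L is regular. Let p be the pumping length given by the pumping lemma.
Choose w = 0^p 1^p ∈ L with |w| = 2p ≥ p.
By the pumping lemma, w = xyz with |xy| ≤ p and |y| > 0.
Because |xy| ≤ p and w begins with p copies of 0, we have y = 0^k with 1 ≤ k ≤ p.
Pump with i = 2: xy^2z = 0^{p+k} 1^p has p+k occurrences of 0 but only p of 1. Since k ≥ 1 the counts differ, so xy^2z ∉ L.
This is a contradiction; hence L is not regular.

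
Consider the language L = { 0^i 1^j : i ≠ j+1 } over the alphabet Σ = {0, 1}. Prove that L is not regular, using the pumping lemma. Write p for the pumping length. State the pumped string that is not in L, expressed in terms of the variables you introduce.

0^{p+p!} 1^{p+p!-1}

Assume L is regular; let p be its pumping constant.
Choose w = 0^p 1^{p+p!-1}. Since p ≠ (p+p!-1)+1 = p+p!, w ∈ L; and |w| ≥ p.
By the pumping lemma, w = xyz with |xy| ≤ p and |y| ≥ 1.
The first p characters of w are 0's, so xy (and hence y) consists only of 0's. Write y = 0^k, 1 ≤ k ≤ p.
Since 1 ≤ k ≤ p, k divides p!; set t = 1 + p!/k. Then xy^t z has p + (p!/k)·k = p + p! copies of 0. Now the 0-count is p+p! and (1-count)+1 = (p+p!-1)+1 = p+p!, so i ≠ j+1 fails. So xy^t z = 0^{p+p!} 1^{p+p!-1} ∉ L.
Contradiction. Therefore L is not regular.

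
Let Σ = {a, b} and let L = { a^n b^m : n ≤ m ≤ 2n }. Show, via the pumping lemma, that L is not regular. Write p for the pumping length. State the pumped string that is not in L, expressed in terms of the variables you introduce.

a^{p+k} b^p

Assume L is regular. Let p be the pumping length given by the pumping lemma.
Take w = a^p b^p ∈ L (since p ≤ p ≤ 2p), with |w| = 2p ≥ p.
By the pumping lemma, w = xyz with |xy| ≤ p and |y| ≥ 1.
The first p characters of w are a's, so xy (and hence y) consists only of a's. Write y = a^k, 1 ≤ k ≤ p.
Pump with i = 2: xy^2z = a^{p+k} b^p. Now n = p+k > p = m, so the condition n ≤ m fails. Thus xy^2z ∉ L.
This is a contradiction; hence L is not regular.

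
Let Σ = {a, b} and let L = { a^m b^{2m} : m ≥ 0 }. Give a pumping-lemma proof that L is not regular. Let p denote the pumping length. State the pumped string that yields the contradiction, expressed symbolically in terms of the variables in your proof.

a^{p+k} b^{2p}

Assume L is regular; let p be its pumping constant.
Let w = a^p b^{2p} ∈ L; note |w| = 3p ≥ p.
The pumping lemma gives a decomposition w = xyz where |xy| ≤ p and |y| ≥ 1.
The first p characters of w are a's, so xy (and hence y) consists only of a's. Write y = a^k, 1 ≤ k ≤ p.
Pump with i = 2: xy^2z = a^{p+k} b^{2p}. For this to lie in L we would need 2p = 2(p+k), which forces k = 0. But k ≥ 1, so xy^2z ∉ L.
This contradicts the pumping lemma, so L is not regular.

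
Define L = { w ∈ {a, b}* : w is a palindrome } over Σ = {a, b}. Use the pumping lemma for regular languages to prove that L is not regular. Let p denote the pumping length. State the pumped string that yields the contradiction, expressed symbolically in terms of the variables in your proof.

a^{p+k} b a^p

Assume L is regular. Let p be the pumping length given by the pumping lemma.
Take w = a^p b a^p, a palindrome of length 2p+1 ≥ p.
By the pumping lemma, w = xyz with |xy| ≤ p and y is nonempty.
Because |xy| ≤ p and w begins with p copies of a, we have y = a^k with 1 ≤ k ≤ p.
Pump with i = 2: xy^2z = a^{p+k} b a^p. Its reverse is a^p b a^{p+k}, which differs from xy^2z since k ≥ 1. So xy^2z is not a palindrome and xy^2z ∉ L.
This is a contradiction; hence L is not regular.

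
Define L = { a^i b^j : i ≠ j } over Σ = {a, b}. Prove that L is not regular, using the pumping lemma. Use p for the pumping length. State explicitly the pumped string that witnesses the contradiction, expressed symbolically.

Suppose for contradiction that L is regular, and let p be the pumping length.
Choose w = a^p b^{p+p!}. Since p ≠ p+p!, w ∈ L; and |w| ≥ p.
Write w = xyz as guaranteed by the lemma, with |xy| ≤ p and |y| > 0.
The first p characters of w are a's, so xy (and hence y) consists only of a's. Write y = a^k, 1 ≤ k ≤ p.
Since 1 ≤ k ≤ p, k divides p!; set t = 1 + p!/k. Then xy^t z has p + (p!/k)·k = p + p! copies of a. Now the a-count equals the b-count, so i ≠ j fails. So xy^t z = a^{p+p!} b^{p+p!} ∉ L.
Contradiction. Therefore L is not regular.

a^{p+p!} b^{p+p!}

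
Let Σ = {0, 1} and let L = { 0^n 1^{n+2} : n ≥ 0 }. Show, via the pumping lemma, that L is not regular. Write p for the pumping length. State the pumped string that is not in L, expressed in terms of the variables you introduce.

0^{p+k} 1^{p+2}

Toward a contradiction, assume L is regular with pumping length p.
Choose w = 0^p 1^{p+2}, which is in L with |w| = 2p+2 ≥ p.
By the pumping lemma, w = xyz with |xy| ≤ p and |y| > 0.
The first p characters of w are 0's, so xy (and hence y) consists only of 0's. Write y = 0^k, 1 ≤ k ≤ p.
Pump with i = 2: xy^2z = 0^{p+k} 1^{p+2}. For this to lie in L we would need p+2 = (p+k)+2, which forces k = 0. But k ≥ 1, so xy^2z ∉ L.
This is a contradiction; hence L is not regular.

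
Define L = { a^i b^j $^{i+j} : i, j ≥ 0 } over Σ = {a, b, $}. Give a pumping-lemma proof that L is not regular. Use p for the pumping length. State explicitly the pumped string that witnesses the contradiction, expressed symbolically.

a^{p+k} b^p $^{2p}

Toward a contradiction, assume L is regular with pumping length p.
Take w = a^p b^p $^{2p} ∈ L (with i=j=p, i+j=2p), |w| = 4p ≥ p.
The pumping lemma gives a decomposition w = xyz where |xy| ≤ p and |y| ≥ 1.
The first p characters of w are a's, so xy (and hence y) consists only of a's. Write y = a^k, 1 ≤ k ≤ p.
Consider xy^2z = a^{p+k} b^p $^{2p}. Now the a- and b-counts sum to 2p+k, but the $-count is 2p ≠ 2p+k. So xy^2z ∉ L.
This contradicts the pumping lemma, so L is not regular.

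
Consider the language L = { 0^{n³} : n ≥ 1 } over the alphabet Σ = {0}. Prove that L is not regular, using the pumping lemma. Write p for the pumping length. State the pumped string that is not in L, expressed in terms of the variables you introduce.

Assume L is regular; let p be its pumping constant.
Take w = 0^{p³} ∈ L with |w| = p³ ≥ p.
The pumping lemma gives a decomposition w = xyz where |xy| ≤ p and |y| > 0.
Then y = 0^k for some k with 1 ≤ k ≤ p.
Pump with i = 2: xy^2z = 0^{p³+k}. Since 1 ≤ k ≤ p, p³ < p³+k ≤ p³+p < p³+3p²+3p+1 = (p+1)³, so p³+k is not a perfect cube. So xy^2z ∉ L.
Contradiction. Therefore L is not regular.

0^{p³+k}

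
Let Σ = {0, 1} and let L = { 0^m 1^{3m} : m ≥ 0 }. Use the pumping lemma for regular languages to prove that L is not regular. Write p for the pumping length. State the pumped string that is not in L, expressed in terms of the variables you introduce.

Suppose for contradiction that L is regular, and let p be the pumping length.
Take w = 0^p 1^{3p}. Then w ∈ L and |w| = 4p ≥ p.
By the pumping lemma, w = xyz with |xy| ≤ p and |y| > 0.
Because |xy| ≤ p and w begins with p copies of 0, we have y = 0^k with 1 ≤ k ≤ p.
Pump with i = 2: xy^2z = 0^{p+k} 1^{3p}. For this to lie in L we would need 3p = 3(p+k), which forces k = 0. But k ≥ 1, so xy^2z ∉ L.
Contradiction. Therefore L is not regular.

0^{p+k} 1^{3p}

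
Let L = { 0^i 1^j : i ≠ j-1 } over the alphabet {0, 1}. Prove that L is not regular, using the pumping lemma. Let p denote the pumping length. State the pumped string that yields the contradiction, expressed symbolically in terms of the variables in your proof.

Assume L is regular. Let p be the pumping length given by the pumping lemma.
Choose w = 0^p 1^{p+p!+1}. Since p ≠ (p+p!+1)-1 = p+p!, w ∈ L; and |w| ≥ p.
By the pumping lemma, w = xyz with |xy| ≤ p and |y| > 0.
The first p characters of w are 0's, so xy (and hence y) consists only of 0's. Write y = 0^k, 1 ≤ k ≤ p.
Since 1 ≤ k ≤ p, k divides p!; set t = 1 + p!/k. Then xy^t z has p + (p!/k)·k = p + p! copies of 0. Now the 0-count is p+p! and (1-count)-1 = (p+p!+1)-1 = p+p!, so i ≠ j-1 fails. So xy^t z = 0^{p+p!} 1^{p+p!+1} ∉ L.
This is a contradiction; hence L is not regular.

0^{p+p!} 1^{p+p!+1}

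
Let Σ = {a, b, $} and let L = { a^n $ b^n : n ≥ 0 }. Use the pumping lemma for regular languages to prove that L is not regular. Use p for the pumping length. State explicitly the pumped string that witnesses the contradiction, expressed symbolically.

a^{p+k} $ b^p

Assume L is regular. Let p be the pumping length given by the pumping lemma.
Take w = a^p $ b^p ∈ L with |w| = 2p+1 ≥ p.
By the pumping lemma, w = xyz with |xy| ≤ p and |y| ≥ 1.
Because |xy| ≤ p and w begins with p copies of a, we have y = a^k with 1 ≤ k ≤ p.
Pump with i = 2: xy^2z = a^{p+k} $ b^p, which would require p+k = p. But k ≥ 1, so xy^2z ∉ L.
This contradicts the pumping lemma, so L is not regular.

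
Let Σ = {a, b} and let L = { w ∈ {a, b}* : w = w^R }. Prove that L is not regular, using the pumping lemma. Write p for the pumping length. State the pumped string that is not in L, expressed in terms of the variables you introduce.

a^{p+k} b a^p

Suppose for contradiction that L is regular, and let p be the pumping length.
Take w = a^p b a^p, a palindrome of length 2p+1 ≥ p.
By the pumping lemma, w = xyz with |xy| ≤ p and |y| > 0.
Since the first p symbols of w are all a's and |xy| ≤ p, y lies entirely in the leading a-block: y = a^k for some k with 1 ≤ k ≤ p.
Pump with i = 2: xy^2z = a^{p+k} b a^p. Its reverse is a^p b a^{p+k}, which differs from xy^2z since k ≥ 1. So xy^2z is not a palindrome and xy^2z ∉ L.
This is a contradiction; hence L is not regular.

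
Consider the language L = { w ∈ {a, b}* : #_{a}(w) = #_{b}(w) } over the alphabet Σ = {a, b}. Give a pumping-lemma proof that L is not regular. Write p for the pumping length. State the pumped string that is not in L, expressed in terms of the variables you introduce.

Suppose for contradiction that L is regular, and let p be the pumping length.
Choose w = a^p b^p ∈ L with |w| = 2p ≥ p.
The pumping lemma gives a decomposition w = xyz where |xy| ≤ p and |y| ≥ 1.
The first p characters of w are a's, so xy (and hence y) consists only of a's. Write y = a^k, 1 ≤ k ≤ p.
Pump with i = 2: xy^2z = a^{p+k} b^p has p+k occurrences of a but only p of b. Since k ≥ 1 the counts differ, so xy^2z ∉ L.
This is a contradiction; hence L is not regular.

a^{p+k} b^p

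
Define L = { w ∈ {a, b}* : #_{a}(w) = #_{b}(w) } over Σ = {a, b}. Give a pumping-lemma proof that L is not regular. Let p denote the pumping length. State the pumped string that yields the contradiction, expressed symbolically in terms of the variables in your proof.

Toward a contradiction, assume L is regular with pumping length p.
Choose w = a^p b^p ∈ L with |w| = 2p ≥ p.
By the pumping lemma, w = xyz with |xy| ≤ p and y is nonempty.
The first p characters of w are a's, so xy (and hence y) consists only of a's. Write y = a^k, 1 ≤ k ≤ p.
Pump with i = 2: xy^2z = a^{p+k} b^p has p+k occurrences of a but only p of b. Since k ≥ 1 the counts differ, so xy^2z ∉ L.
This is a contradiction; hence L is not regular.

a^{p+k} b^p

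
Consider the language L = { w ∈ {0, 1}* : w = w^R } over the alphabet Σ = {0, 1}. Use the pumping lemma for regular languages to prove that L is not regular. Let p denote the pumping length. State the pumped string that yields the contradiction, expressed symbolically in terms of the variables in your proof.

Toward a contradiction, assume L is regular with pumping length p.
Take w = 0^p 1 0^p, a palindrome of length 2p+1 ≥ p.
The pumping lemma gives a decomposition w = xyz where |xy| ≤ p and |y| > 0.
The first p characters of w are 0's, so xy (and hence y) consists only of 0's. Write y = 0^k, 1 ≤ k ≤ p.
Pump with i = 2: xy^2z = 0^{p+k} 1 0^p. Its reverse is 0^p 1 0^{p+k}, which differs from xy^2z since k ≥ 1. So xy^2z is not a palindrome and xy^2z ∉ L.
This is a contradiction; hence L is not regular.

0^{p+k} 1 0^p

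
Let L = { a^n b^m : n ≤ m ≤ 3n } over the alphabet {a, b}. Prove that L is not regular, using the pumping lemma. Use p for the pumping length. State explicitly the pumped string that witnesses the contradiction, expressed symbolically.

a^{p+k} b^p

Assume L is regular; let p be its pumping constant.
Take w = a^p b^p ∈ L (since p ≤ p ≤ 3p), with |w| = 2p ≥ p.
Write w = xyz as guaranteed by the lemma, with |xy| ≤ p and |y| > 0.
Since the first p symbols of w are all a's and |xy| ≤ p, y lies entirely in the leading a-block: y = a^k for some k with 1 ≤ k ≤ p.
Pump with i = 2: xy^2z = a^{p+k} b^p. Now n = p+k > p = m, so the condition n ≤ m fails. Thus xy^2z ∉ L.
This contradicts the pumping lemma, so L is not regular.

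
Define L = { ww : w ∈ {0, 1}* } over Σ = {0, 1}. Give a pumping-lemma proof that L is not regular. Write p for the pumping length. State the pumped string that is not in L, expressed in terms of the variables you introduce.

0^{p+k} 1^p 0^p 1^p

Assume L is regular; let p be its pumping constant.
Take w = 0^p 1^p 0^p 1^p = uu where u = 0^p1^p; then w ∈ L and |w| = 4p ≥ p.
By the pumping lemma, w = xyz with |xy| ≤ p and y is nonempty.
Because |xy| ≤ p and w begins with p copies of 0, we have y = 0^k with 1 ≤ k ≤ p.
Pump with i = 2: xy^2z = 0^{p+k} 1^p 0^p 1^p, of length 4p+k. Suppose this equals vv. The string starts with 0 and ends with 1, so v does too; thus the boundary between the two copies of v is a 1→0 transition. There is exactly one such transition, at position 2p+k, so |v| = 2p+k and |vv| = 4p+2k ≠ 4p+k since k ≥ 1. So xy^2z ∉ L.
This is a contradiction; hence L is not regular.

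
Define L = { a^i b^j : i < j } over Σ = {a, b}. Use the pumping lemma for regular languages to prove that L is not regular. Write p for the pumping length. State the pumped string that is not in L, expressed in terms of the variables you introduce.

a^{p+k} b^{p+1}

Suppose for contradiction that L is regular, and let p be the pumping length.
Choose w = a^p b^{p+1} ∈ L, with |w| = 2p+1 ≥ p.
The pumping lemma gives a decomposition w = xyz where |xy| ≤ p and |y| > 0.
Since the first p symbols of w are all a's and |xy| ≤ p, y lies entirely in the leading a-block: y = a^k for some k with 1 ≤ k ≤ p.
Consider xy^2z = a^{p+k} b^{p+1}. Since k ≥ 1, the a-count p+k is at least p+1, so i < j fails; thus xy^2z ∉ L.
Contradiction. Therefore L is not regular.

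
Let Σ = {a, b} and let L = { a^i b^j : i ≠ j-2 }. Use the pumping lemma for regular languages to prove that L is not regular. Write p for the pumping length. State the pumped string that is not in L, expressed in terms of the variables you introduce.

a^{p+p!} b^{p+p!+2}

Assume L is regular. Let p be the pumping length given by the pumping lemma.
Choose w = a^p b^{p+p!+2}. Since p ≠ (p+p!+2)-2 = p+p!, w ∈ L; and |w| ≥ p.
The pumping lemma gives a decomposition w = xyz where |xy| ≤ p and |y| > 0.
Because |xy| ≤ p and w begins with p copies of a, we have y = a^k with 1 ≤ k ≤ p.
Since 1 ≤ k ≤ p, k divides p!; set t = 1 + p!/k. Then xy^t z has p + (p!/k)·k = p + p! copies of a. Now the a-count is p+p! and (b-count)-2 = (p+p!+2)-2 = p+p!, so i ≠ j-2 fails. So xy^t z = a^{p+p!} b^{p+p!+2} ∉ L.
This contradicts the pumping lemma, so L is not regular.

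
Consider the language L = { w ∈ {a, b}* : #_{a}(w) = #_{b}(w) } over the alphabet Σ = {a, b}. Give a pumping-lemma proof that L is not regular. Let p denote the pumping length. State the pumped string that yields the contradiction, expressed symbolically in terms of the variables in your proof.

a^{p+k} b^p

Assume L is regular; let p be its pumping constant.
Choose w = a^p b^p ∈ L with |w| = 2p ≥ p.
The pumping lemma gives a decomposition w = xyz where |xy| ≤ p and y is nonempty.
Because |xy| ≤ p and w begins with p copies of a, we have y = a^k with 1 ≤ k ≤ p.
Pump with i = 2: xy^2z = a^{p+k} b^p has p+k occurrences of a but only p of b. Since k ≥ 1 the counts differ, so xy^2z ∉ L.
This contradicts the pumping lemma, so L is not regular.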